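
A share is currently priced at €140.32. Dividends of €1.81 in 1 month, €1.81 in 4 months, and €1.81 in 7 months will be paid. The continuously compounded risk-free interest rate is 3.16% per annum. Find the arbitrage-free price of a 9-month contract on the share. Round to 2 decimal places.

€138.18

PV(dividends) I = 1.81·e^(−0.0316·1/12) + 1.81·e^(−0.0316·4/12) + 1.81·e^(−0.0316·7/12)
I = 1.8052 + 1.7910 + 1.7769 = 5.3731
F = (S − I)·e^(rT) = (140.32 − 5.3731) · e^(0.0316·9/12)
= 134.9469 · e^0.023700 = 134.9469 × 1.023983 = €138.18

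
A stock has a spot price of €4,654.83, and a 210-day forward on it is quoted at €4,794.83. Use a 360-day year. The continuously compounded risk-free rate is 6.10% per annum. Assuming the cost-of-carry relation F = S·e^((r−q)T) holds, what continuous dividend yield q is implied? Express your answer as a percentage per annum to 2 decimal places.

1.02%

From F = S·e^((r−q)T): (r − q) = ln(F/S)/T
ln(4794.83/4654.83) = ln(1.030076) = 0.029633
(r − q) = 0.029633 / (210/360) = 0.050799
q = r − ln(F/S)/T = 0.0610 − 0.050799 = 0.010201
q = 1.02%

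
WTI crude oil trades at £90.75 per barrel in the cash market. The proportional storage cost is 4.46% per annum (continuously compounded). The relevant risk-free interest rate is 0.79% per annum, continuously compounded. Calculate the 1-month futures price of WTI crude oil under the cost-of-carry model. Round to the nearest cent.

£91.15 per barrel

Net carry = r + u − y = 0.0079 + 0.0446 − 0.0000 = 0.0525
F = S·e^((r+u−y)T) = 90.75 · e^(0.0525 × 1/12) = 90.75 · e^0.004375
= 90.75 × 1.004385 = £91.15 per barrel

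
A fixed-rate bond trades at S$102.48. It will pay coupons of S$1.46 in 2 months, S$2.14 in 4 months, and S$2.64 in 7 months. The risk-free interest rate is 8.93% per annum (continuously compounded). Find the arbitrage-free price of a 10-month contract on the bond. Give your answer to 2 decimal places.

S$103.91

PV(coupons) I = 1.46·e^(−0.0893·2/12) + 2.14·e^(−0.0893·4/12) + 2.64·e^(−0.0893·7/12)
I = 1.4384 + 2.0772 + 2.5060 = 6.0216
F = (S − I)·e^(rT) = (102.48 − 6.0216) · e^(0.0893·10/12)
= 96.4584 · e^0.074417 = 96.4584 × 1.077256 = S$103.91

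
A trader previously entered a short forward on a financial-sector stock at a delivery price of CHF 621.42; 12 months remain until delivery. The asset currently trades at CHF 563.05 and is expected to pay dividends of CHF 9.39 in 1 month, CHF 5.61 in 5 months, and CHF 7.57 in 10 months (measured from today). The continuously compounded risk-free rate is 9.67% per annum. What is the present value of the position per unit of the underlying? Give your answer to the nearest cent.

PV(remaining dividends) I = 9.39·e^(−0.0967·1/12) + 5.61·e^(−0.0967·5/12) + 7.57·e^(−0.0967·10/12) = 21.6870
Current forward F = (S − I)·e^(rT) = (563.05 − 21.6870)·e^(0.0967·12/12) = 541.3630 × 1.101530 = 596.3276
Value (long) = (F − K)·e^(−rT) = (596.3276 − 621.42) × 0.907828 = -22.7796
Short position value = −(long value) = CHF 22.78

CHF 22.78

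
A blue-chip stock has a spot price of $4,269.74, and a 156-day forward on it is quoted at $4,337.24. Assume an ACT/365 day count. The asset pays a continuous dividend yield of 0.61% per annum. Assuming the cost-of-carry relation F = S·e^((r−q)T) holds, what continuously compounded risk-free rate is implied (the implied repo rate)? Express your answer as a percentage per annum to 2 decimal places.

From F = S·e^((r−q)T): (r − q) = ln(F/S)/T
ln(4337.24/4269.74) = ln(1.015809) = 0.015685
(r − q) = 0.015685 / (156/365) = 0.036699
r = ln(F/S)/T + q = 0.036699 + 0.0061 = 0.042799
r = 4.28%

4.28%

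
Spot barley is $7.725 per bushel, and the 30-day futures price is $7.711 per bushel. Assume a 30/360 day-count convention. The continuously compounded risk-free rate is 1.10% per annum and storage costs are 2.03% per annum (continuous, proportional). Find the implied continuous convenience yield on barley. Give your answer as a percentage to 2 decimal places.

F = S·e^((r+u−y)T) ⇒ (r+u−y) = ln(F/S)/T
ln(7.711/7.725) = -0.001814; /T ⇒ -0.021768
y = r + u − ln(F/S)/T = 0.0110 + 0.0203 + 0.021768 = 0.053068
y = 5.31%

5.31%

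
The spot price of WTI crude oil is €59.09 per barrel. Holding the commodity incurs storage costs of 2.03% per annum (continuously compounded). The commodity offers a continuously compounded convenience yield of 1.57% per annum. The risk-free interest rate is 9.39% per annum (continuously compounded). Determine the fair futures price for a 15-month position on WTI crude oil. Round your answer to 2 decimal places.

€66.83 per barrel

Net carry = r + u − y = 0.0939 + 0.0203 − 0.0157 = 0.0985
F = S·e^((r+u−y)T) = 59.09 · e^(0.0985 × 15/12) = 59.09 · e^0.123125
= 59.09 × 1.131026 = €66.83 per barrel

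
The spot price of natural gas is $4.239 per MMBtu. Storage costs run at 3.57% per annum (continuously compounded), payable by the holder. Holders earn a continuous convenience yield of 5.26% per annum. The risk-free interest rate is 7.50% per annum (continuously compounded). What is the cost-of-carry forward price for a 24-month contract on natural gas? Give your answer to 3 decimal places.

Net carry = r + u − y = 0.0750 + 0.0357 − 0.0526 = 0.0581
F = S·e^((r+u−y)T) = 4.239 · e^(0.0581 × 24/12) = 4.239 · e^0.116200
= 4.239 × 1.123220 = $4.761 per MMBtu

$4.761 per MMBtu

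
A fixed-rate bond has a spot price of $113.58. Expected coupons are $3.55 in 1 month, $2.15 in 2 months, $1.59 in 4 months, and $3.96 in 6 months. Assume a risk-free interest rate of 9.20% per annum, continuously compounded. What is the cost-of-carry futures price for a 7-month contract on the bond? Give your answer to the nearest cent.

$108.27

PV(coupons) I = 3.55·e^(−0.0920·1/12) + 2.15·e^(−0.0920·2/12) + 1.59·e^(−0.0920·4/12) + 3.96·e^(−0.0920·6/12)
I = 3.5229 + 2.1173 + 1.5420 + 3.7820 = 10.9642
F = (S − I)·e^(rT) = (113.58 − 10.9642) · e^(0.0920·7/12)
= 102.6158 · e^0.053667 = 102.6158 × 1.055133 = $108.27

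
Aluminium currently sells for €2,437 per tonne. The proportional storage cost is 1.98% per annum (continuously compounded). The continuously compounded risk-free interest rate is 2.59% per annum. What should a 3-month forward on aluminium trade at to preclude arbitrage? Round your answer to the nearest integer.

€2,465 per tonne

Net carry = r + u − y = 0.0259 + 0.0198 − 0.0000 = 0.0457
F = S·e^((r+u−y)T) = 2437 · e^(0.0457 × 3/12) = 2437 · e^0.011425
= 2437 × 1.011491 = €2,465 per tonne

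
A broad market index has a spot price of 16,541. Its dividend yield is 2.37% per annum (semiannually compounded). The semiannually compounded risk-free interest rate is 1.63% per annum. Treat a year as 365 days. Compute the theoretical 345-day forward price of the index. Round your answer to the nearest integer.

16,427

F = S · (1+r/2)^(2T) / (1+q/2)^(2T)
= 16541 × 1.015463 / 1.022520 = 16541 × 0.993098
F = 16,427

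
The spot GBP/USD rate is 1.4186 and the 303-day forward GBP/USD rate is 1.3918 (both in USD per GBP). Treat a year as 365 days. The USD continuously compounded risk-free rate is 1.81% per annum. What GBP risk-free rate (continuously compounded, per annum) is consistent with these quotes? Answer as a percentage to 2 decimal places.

4.11%

F = S·e^((r_USD − r_GBP)T) ⇒ r_GBP = r_USD − ln(F/S)/T
ln(1.3918/1.4186) = -0.019073; /(303/365) = -0.022976
r_GBP = 0.0181 + 0.022976 = 0.041076
r_GBP = 4.11%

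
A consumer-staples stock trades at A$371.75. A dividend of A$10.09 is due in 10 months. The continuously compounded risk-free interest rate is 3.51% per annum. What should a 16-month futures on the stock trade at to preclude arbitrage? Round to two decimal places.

PV(dividends) I = 10.09·e^(−0.0351·10/12)
I = 9.7991
F = (S − I)·e^(rT) = (371.75 − 9.7991) · e^(0.0351·16/12)
= 361.9509 · e^0.046800 = 361.9509 × 1.047912 = A$379.29

A$379.29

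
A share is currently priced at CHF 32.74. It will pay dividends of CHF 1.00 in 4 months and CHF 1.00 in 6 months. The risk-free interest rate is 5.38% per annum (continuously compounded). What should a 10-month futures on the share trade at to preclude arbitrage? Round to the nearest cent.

PV(dividends) I = 1.00·e^(−0.0538·4/12) + 1.00·e^(−0.0538·6/12)
I = 0.9822 + 0.9735 = 1.9557
F = (S − I)·e^(rT) = (32.74 − 1.9557) · e^(0.0538·10/12)
= 30.7843 · e^0.044833 = 30.7843 × 1.045853 = CHF 32.20

CHF 32.20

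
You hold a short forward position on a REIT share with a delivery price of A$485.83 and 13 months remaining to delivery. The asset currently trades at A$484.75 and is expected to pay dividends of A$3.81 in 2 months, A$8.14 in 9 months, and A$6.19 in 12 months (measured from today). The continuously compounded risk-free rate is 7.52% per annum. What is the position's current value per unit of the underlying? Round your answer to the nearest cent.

-A$19.73

PV(remaining dividends) I = 3.81·e^(−0.0752·2/12) + 8.14·e^(−0.0752·9/12) + 6.19·e^(−0.0752·12/12) = 17.1977
Current forward F = (S − I)·e^(rT) = (484.75 − 17.1977)·e^(0.0752·13/12) = 467.5523 × 1.084877 = 507.2367
Value (long) = (F − K)·e^(−rT) = (507.2367 − 485.83) × 0.921763 = 19.7319
Short position value = −(long value) = -A$19.73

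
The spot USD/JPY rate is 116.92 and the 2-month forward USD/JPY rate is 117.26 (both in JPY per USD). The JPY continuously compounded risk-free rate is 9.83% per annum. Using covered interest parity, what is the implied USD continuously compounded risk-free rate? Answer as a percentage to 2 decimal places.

F = S·e^((r_JPY − r_USD)T) ⇒ r_USD = r_JPY − ln(F/S)/T
ln(117.26/116.92) = 0.002904; /(2/12) = 0.017424
r_USD = 0.0983 − 0.017424 = 0.080876
r_USD = 8.09%

8.09%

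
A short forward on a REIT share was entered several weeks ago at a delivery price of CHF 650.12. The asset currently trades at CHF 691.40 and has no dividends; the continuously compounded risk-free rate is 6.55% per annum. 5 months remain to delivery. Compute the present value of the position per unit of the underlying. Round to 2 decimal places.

Current fair forward for the remaining 5 months: F = S·e^(r·T), r = 0.0655
F = 691.40 · e^(0.0655 × 5/12) = 691.40 × 1.027667 = 710.5290
Value of long forward = (F − K)·e^(−rT) = (710.5290 − 650.12) · e^(−0.0655·5/12)
= 60.4090 × 0.973077 = 58.78
Short position value = −(long value) = -CHF 58.78

-CHF 58.78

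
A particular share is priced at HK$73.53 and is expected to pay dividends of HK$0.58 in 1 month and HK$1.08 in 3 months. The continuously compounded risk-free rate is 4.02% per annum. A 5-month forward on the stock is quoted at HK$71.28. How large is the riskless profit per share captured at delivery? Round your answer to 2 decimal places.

HK$1.82 per share

PV(dividends) I = 0.58·e^(−0.0402·1/12) + 1.08·e^(−0.0402·3/12) = 1.6473
Fair forward F* = (S − I)·e^(rT) = (73.53 − 1.6473)·e^0.016750 = 71.8827 × 1.016891 = 73.0969
Market HK$71.28 < fair 73.0969: forward underpriced → reverse cash-and-carry (short the stock, invest proceeds at r, pay the dividends, go long the forward).
Profit at T = |F_mkt − F*| = |71.28 − 73.0969| = HK$1.82 per share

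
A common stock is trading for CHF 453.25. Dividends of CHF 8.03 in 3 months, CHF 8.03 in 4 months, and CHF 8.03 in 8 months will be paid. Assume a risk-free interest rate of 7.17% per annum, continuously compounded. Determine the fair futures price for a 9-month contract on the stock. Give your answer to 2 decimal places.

PV(dividends) I = 8.03·e^(−0.0717·3/12) + 8.03·e^(−0.0717·4/12) + 8.03·e^(−0.0717·8/12)
I = 7.8873 + 7.8404 + 7.6552 = 23.3829
F = (S − I)·e^(rT) = (453.25 − 23.3829) · e^(0.0717·9/12)
= 429.8671 · e^0.053775 = 429.8671 × 1.055247 = CHF 453.62

CHF 453.62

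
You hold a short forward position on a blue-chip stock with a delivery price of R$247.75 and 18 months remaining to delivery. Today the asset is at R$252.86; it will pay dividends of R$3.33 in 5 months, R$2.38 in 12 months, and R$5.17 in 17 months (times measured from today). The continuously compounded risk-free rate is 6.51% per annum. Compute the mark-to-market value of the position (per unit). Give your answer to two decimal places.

PV(remaining dividends) I = 3.33·e^(−0.0651·5/12) + 2.38·e^(−0.0651·12/12) + 5.17·e^(−0.0651·17/12) = 10.1854
Current forward F = (S − I)·e^(rT) = (252.86 − 10.1854)·e^(0.0651·18/12) = 242.6746 × 1.102577 = 267.5674
Value (long) = (F − K)·e^(−rT) = (267.5674 − 247.75) × 0.906966 = 17.9737
Short position value = −(long value) = -R$17.97

-R$17.97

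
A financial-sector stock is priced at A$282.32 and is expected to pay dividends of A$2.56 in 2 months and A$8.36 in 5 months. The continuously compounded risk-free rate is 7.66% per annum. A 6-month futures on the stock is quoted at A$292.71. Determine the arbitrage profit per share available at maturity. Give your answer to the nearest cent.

PV(dividends) I = 2.56·e^(−0.0766·2/12) + 8.36·e^(−0.0766·5/12) = 10.6249
Fair futures F* = (S − I)·e^(rT) = (282.32 − 10.6249)·e^0.038300 = 271.6951 × 1.039043 = 282.3029
Market A$292.71 > fair 282.3029: forward overpriced → cash-and-carry (borrow at r, buy the stock and collect the dividends, short the forward).
Profit at T = |F_mkt − F*| = |292.71 − 282.3029| = A$10.41 per share

A$10.41 per share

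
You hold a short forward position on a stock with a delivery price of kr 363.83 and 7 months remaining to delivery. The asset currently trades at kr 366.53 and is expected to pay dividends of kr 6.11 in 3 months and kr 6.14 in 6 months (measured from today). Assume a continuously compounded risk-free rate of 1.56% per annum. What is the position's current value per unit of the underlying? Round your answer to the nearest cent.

kr 6.18

PV(remaining dividends) I = 6.11·e^(−0.0156·3/12) + 6.14·e^(−0.0156·6/12) = 12.1785
Current forward F = (S − I)·e^(rT) = (366.53 − 12.1785)·e^(0.0156·7/12) = 354.3515 × 1.009142 = 357.5910
Value (long) = (F − K)·e^(−rT) = (357.5910 − 363.83) × 0.990941 = -6.1825
Short position value = −(long value) = kr 6.18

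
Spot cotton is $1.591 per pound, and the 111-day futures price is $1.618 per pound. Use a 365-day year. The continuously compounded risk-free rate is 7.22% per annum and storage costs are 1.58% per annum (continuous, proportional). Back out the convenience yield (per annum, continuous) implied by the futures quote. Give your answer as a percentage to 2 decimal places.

F = S·e^((r+u−y)T) ⇒ (r+u−y) = ln(F/S)/T
ln(1.618/1.591) = 0.016828; /T ⇒ 0.055335
y = r + u − ln(F/S)/T = 0.0722 + 0.0158 − 0.055335 = 0.032665
y = 3.27%

3.27%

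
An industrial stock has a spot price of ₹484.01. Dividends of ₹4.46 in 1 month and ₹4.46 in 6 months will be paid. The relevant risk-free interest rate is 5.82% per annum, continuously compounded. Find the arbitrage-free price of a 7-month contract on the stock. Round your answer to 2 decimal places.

₹491.65

PV(dividends) I = 4.46·e^(−0.0582·1/12) + 4.46·e^(−0.0582·6/12)
I = 4.4384 + 4.3321 = 8.7705
F = (S − I)·e^(rT) = (484.01 − 8.7705) · e^(0.0582·7/12)
= 475.2395 · e^0.033950 = 475.2395 × 1.034533 = ₹491.65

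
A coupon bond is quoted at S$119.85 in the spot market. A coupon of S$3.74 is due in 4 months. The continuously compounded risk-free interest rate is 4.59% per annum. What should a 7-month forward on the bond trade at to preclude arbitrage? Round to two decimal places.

S$119.32

PV(coupons) I = 3.74·e^(−0.0459·4/12)
I = 3.6832
F = (S − I)·e^(rT) = (119.85 − 3.6832) · e^(0.0459·7/12)
= 116.1668 · e^0.026775 = 116.1668 × 1.027137 = S$119.32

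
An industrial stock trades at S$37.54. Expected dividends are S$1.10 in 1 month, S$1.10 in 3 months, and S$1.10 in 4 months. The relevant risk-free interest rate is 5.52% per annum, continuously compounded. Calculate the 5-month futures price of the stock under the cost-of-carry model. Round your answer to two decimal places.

S$35.08

PV(dividends) I = 1.10·e^(−0.0552·1/12) + 1.10·e^(−0.0552·3/12) + 1.10·e^(−0.0552·4/12)
I = 1.0950 + 1.0849 + 1.0799 = 3.2598
F = (S − I)·e^(rT) = (37.54 − 3.2598) · e^(0.0552·5/12)
= 34.2802 · e^0.023000 = 34.2802 × 1.023267 = S$35.08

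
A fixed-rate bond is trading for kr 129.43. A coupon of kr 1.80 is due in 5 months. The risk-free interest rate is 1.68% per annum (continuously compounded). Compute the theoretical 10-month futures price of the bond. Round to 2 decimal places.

kr 129.44

PV(coupons) I = 1.80·e^(−0.0168·5/12)
I = 1.7874
F = (S − I)·e^(rT) = (129.43 − 1.7874) · e^(0.0168·10/12)
= 127.6426 · e^0.014000 = 127.6426 × 1.014098 = kr 129.44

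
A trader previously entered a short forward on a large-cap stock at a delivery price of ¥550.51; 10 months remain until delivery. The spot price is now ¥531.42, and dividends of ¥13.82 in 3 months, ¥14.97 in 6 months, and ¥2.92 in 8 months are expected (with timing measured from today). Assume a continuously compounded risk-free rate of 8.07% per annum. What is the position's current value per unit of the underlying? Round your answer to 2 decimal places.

PV(remaining dividends) I = 13.82·e^(−0.0807·3/12) + 14.97·e^(−0.0807·6/12) + 2.92·e^(−0.0807·8/12) = 30.6890
Current forward F = (S − I)·e^(rT) = (531.42 − 30.6890)·e^(0.0807·10/12) = 500.7310 × 1.069563 = 535.5634
Value (long) = (F − K)·e^(−rT) = (535.5634 − 550.51) × 0.934961 = -13.9745
Short position value = −(long value) = ¥13.97

¥13.97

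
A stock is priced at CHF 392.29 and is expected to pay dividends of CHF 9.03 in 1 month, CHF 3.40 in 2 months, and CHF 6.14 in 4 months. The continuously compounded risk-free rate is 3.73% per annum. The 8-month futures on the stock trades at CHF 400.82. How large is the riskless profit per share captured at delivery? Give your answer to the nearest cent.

CHF 17.56 per share

PV(dividends) I = 9.03·e^(−0.0373·1/12) + 3.40·e^(−0.0373·2/12) + 6.14·e^(−0.0373·4/12) = 18.4450
Fair futures F* = (S − I)·e^(rT) = (392.29 − 18.4450)·e^0.024867 = 373.8450 × 1.025179 = 383.2580
Market CHF 400.82 > fair 383.2580: forward overpriced → cash-and-carry (borrow at r, buy the stock and collect the dividends, short the forward).
Profit at T = |F_mkt − F*| = |400.82 − 383.2580| = CHF 17.56 per share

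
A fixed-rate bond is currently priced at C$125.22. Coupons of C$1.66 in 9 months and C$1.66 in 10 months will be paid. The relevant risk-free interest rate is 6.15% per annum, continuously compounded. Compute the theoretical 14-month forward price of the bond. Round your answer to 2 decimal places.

PV(coupons) I = 1.66·e^(−0.0615·9/12) + 1.66·e^(−0.0615·10/12)
I = 1.5852 + 1.5771 = 3.1623
F = (S − I)·e^(rT) = (125.22 − 3.1623) · e^(0.0615·14/12)
= 122.0577 · e^0.071750 = 122.0577 × 1.074387 = C$131.14

C$131.14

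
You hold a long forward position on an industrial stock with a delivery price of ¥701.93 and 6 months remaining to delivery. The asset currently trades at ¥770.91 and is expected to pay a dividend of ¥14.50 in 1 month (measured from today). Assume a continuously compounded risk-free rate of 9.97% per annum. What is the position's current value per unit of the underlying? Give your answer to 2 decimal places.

¥88.73

PV(remaining dividends) I = 14.50·e^(−0.0997·1/12) = 14.3800
Current forward F = (S − I)·e^(rT) = (770.91 − 14.3800)·e^(0.0997·6/12) = 756.5300 × 1.051113 = 795.1985
Value (long) = (F − K)·e^(−rT) = (795.1985 − 701.93) × 0.951372 = 88.7330
Value = ¥88.73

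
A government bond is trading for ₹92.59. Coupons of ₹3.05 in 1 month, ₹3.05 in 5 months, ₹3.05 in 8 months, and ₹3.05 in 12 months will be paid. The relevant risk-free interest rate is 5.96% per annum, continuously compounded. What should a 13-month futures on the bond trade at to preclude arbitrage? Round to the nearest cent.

PV(coupons) I = 3.05·e^(−0.0596·1/12) + 3.05·e^(−0.0596·5/12) + 3.05·e^(−0.0596·8/12) + 3.05·e^(−0.0596·12/12)
I = 3.0349 + 2.9752 + 2.9312 + 2.8735 = 11.8148
F = (S − I)·e^(rT) = (92.59 − 11.8148) · e^(0.0596·13/12)
= 80.7752 · e^0.064567 = 80.7752 × 1.066697 = ₹86.16

₹86.16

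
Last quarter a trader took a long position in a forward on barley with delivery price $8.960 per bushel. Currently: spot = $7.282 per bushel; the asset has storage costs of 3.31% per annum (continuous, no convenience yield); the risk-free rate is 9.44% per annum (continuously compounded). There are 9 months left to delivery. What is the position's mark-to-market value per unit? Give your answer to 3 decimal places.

-$0.883 per bushel

Current fair forward for the remaining 9 months: F = S·e^((r + u)·T), (r + u) = 0.0944 + 0.0331 = 0.1275
F = 7.282 · e^(0.1275 × 9/12) = 7.282 × 1.100346 = 8.0127
Value of long forward = (F − K)·e^(−rT) = (8.0127 − 8.960) · e^(−0.0944·9/12)
= -0.9473 × 0.931648 = -0.883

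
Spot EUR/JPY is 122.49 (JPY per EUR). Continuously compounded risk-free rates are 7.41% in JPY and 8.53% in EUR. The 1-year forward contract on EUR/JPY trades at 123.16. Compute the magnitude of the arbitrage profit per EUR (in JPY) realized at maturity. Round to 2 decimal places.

Fair forward: F* = S·e^(carry·T), with carry = (r_JPY − r_EUR) = 0.0741 − 0.0853 = -0.0112
F* = 122.49 · e^(-0.0112 × 1) = 122.49 · e^-0.011200 = 122.49 × 0.988862 = 121.1257
Market 123.16 > fair 121.1257: forward overpriced → cash-and-carry (buy spot, short the forward).
At maturity, profit = |F_mkt − F*| = |123.16 − 121.1257| = 2.03 per EUR (in JPY)

2.03 per EUR (in JPY)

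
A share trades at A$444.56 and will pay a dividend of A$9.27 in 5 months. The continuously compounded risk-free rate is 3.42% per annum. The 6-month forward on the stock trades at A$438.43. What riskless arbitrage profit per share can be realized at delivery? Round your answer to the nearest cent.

A$4.50 per share

PV(dividends) I = 9.27·e^(−0.0342·5/12) = 9.1388
Fair forward F* = (S − I)·e^(rT) = (444.56 − 9.1388)·e^0.017100 = 435.4212 × 1.017247 = 442.9309
Market A$438.43 < fair 442.9309: forward underpriced → reverse cash-and-carry (short the stock, invest proceeds at r, pay the dividends, go long the forward).
Profit at T = |F_mkt − F*| = |438.43 − 442.9309| = A$4.50 per share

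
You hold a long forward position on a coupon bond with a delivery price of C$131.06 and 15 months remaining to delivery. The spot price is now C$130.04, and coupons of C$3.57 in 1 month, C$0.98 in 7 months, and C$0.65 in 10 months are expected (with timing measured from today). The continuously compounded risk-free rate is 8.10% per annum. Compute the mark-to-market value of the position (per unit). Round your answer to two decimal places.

PV(remaining coupons) I = 3.57·e^(−0.0810·1/12) + 0.98·e^(−0.0810·7/12) + 0.65·e^(−0.0810·10/12) = 5.0883
Current forward F = (S − I)·e^(rT) = (130.04 − 5.0883)·e^(0.0810·15/12) = 124.9517 × 1.106553 = 138.2657
Value (long) = (F − K)·e^(−rT) = (138.2657 − 131.06) × 0.903707 = 6.5118
Value = C$6.51

C$6.51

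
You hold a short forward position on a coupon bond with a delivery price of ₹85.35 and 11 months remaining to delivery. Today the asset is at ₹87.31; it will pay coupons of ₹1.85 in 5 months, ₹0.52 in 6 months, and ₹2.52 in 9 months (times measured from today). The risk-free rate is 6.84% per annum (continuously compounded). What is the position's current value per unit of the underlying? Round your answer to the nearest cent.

-₹2.45

PV(remaining coupons) I = 1.85·e^(−0.0684·5/12) + 0.52·e^(−0.0684·6/12) + 2.52·e^(−0.0684·9/12) = 4.6945
Current forward F = (S − I)·e^(rT) = (87.31 − 4.6945)·e^(0.0684·11/12) = 82.6155 × 1.064707 = 87.9613
Value (long) = (F − K)·e^(−rT) = (87.9613 − 85.35) × 0.939225 = 2.4526
Short position value = −(long value) = -₹2.45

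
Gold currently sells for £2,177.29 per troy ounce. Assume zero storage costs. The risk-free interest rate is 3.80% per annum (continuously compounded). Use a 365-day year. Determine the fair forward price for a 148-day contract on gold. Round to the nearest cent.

F = S·e^(rT) = 2177.29 · e^(0.0380 × 148/365) = 2177.29 · e^0.01540822
= 2177.29 × 1.01552754 = £2,211.10 per troy ounce

£2,211.10 per troy ounce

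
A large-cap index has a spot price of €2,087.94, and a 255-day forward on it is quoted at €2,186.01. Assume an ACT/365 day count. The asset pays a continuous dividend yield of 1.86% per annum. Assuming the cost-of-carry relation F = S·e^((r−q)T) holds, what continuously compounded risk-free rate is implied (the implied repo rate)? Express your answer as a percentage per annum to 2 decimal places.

8.43%

From F = S·e^((r−q)T): (r − q) = ln(F/S)/T
ln(2186.01/2087.94) = ln(1.046970) = 0.045900
(r − q) = 0.045900 / (255/365) = 0.065700
r = ln(F/S)/T + q = 0.065700 + 0.0186 = 0.084300
r = 8.43%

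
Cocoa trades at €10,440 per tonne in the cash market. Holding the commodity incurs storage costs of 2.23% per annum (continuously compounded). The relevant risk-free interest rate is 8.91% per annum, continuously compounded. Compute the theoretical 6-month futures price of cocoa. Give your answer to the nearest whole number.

Net carry = r + u − y = 0.0891 + 0.0223 − 0.0000 = 0.1114
F = S·e^((r+u−y)T) = 10440 · e^(0.1114 × 6/12) = 10440 · e^0.055700
= 10440 × 1.057280 = €11,038 per tonne

€11,038 per tonne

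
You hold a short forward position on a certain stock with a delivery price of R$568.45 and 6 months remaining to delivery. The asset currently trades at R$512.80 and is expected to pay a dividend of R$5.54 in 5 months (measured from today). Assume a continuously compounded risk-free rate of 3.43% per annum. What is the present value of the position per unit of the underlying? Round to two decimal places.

PV(remaining dividends) I = 5.54·e^(−0.0343·5/12) = 5.4614
Current forward F = (S − I)·e^(rT) = (512.80 − 5.4614)·e^(0.0343·6/12) = 507.3386 × 1.017298 = 516.1145
Value (long) = (F − K)·e^(−rT) = (516.1145 − 568.45) × 0.982996 = -51.4456
Short position value = −(long value) = R$51.45

R$51.45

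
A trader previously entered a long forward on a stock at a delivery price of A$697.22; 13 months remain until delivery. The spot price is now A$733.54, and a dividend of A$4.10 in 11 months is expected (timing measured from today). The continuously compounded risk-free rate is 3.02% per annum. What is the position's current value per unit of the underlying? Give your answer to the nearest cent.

A$54.77

PV(remaining dividends) I = 4.10·e^(−0.0302·11/12) = 3.9881
Current forward F = (S − I)·e^(rT) = (733.54 − 3.9881)·e^(0.0302·13/12) = 729.5519 × 1.033258 = 753.8153
Value (long) = (F − K)·e^(−rT) = (753.8153 − 697.22) × 0.967813 = 54.7737
Value = A$54.77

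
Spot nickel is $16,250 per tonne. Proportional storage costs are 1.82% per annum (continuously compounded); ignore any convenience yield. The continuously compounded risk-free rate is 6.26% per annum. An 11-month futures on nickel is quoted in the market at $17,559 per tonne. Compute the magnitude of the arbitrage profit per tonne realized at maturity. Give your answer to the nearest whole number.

$60 per tonne

Fair futures: F* = S·e^(carry·T), with carry = (r + u) = 0.0626 + 0.0182 = 0.0808
F* = 16250 · e^(0.0808 × 11/12) = 16250 · e^0.074067 = 16250 × 1.076879 = $17499.2837
Market $17559 > fair $17499.2837: forward overpriced → cash-and-carry (buy spot, short the forward).
At maturity, profit = |F_mkt − F*| = |17559 − 17499.2837| = $60 per tonne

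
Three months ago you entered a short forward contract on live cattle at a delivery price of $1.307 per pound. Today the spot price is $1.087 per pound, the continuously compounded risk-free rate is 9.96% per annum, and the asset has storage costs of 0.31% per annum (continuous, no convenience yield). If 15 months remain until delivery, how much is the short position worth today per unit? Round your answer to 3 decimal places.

Current fair forward for the remaining 15 months: F = S·e^((r + u)·T), (r + u) = 0.0996 + 0.0031 = 0.1027
F = 1.087 · e^(0.1027 × 15/12) = 1.087 × 1.136979 = 1.2359
Value of long forward = (F − K)·e^(−rT) = (1.2359 − 1.307) · e^(−0.0996·15/12)
= -0.0711 × 0.882938 = -0.063
Short position value = −(long value) = $0.063

$0.063 per pound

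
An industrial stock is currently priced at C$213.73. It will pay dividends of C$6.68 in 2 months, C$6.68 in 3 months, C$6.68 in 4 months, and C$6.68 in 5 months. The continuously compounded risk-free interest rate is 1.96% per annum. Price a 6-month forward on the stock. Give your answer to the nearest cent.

C$189.01

PV(dividends) I = 6.68·e^(−0.0196·2/12) + 6.68·e^(−0.0196·3/12) + 6.68·e^(−0.0196·4/12) + 6.68·e^(−0.0196·5/12)
I = 6.6582 + 6.6473 + 6.6365 + 6.6257 = 26.5677
F = (S − I)·e^(rT) = (213.73 − 26.5677) · e^(0.0196·6/12)
= 187.1623 · e^0.009800 = 187.1623 × 1.009848 = C$189.01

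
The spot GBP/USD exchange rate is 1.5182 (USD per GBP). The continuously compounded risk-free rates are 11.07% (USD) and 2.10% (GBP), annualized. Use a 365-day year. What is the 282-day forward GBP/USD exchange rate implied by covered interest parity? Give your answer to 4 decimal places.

F = S·e^((r_USD − r_GBP)T) = 1.5182 · e^((0.1107 − 0.0210) × 282/365)
= 1.5182 · e^0.069302 = 1.5182 × 1.071760
F = 1.6271 USD per GBP

1.6271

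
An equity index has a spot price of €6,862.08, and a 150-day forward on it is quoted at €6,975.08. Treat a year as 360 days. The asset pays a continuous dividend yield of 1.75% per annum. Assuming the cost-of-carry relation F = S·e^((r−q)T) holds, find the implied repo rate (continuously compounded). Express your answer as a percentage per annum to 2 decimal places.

From F = S·e^((r−q)T): (r − q) = ln(F/S)/T
ln(6975.08/6862.08) = ln(1.016467) = 0.016333
(r − q) = 0.016333 / (150/360) = 0.039199
r = ln(F/S)/T + q = 0.039199 + 0.0175 = 0.056699
r = 5.67%

5.67%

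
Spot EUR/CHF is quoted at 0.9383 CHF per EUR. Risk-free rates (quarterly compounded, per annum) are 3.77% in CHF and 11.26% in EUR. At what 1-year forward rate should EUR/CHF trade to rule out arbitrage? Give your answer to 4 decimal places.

By covered interest parity, F = S · (1+r_CHF/4)^(4T) / (1+r_EUR/4)^(4T)
= 0.9383 × 1.038236 / 1.117444 = 0.9383 × 0.929117
F = 0.8718 CHF per EUR

0.8718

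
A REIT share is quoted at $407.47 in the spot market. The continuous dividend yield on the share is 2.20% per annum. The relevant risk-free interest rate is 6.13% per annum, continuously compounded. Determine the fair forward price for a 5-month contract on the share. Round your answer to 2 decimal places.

F = S·e^((r − q)T) = 407.47 · e^((0.0613 − 0.0220) × 5/12)
= 407.47 · e^0.016375 = 407.47 × 1.016510
F = $414.20

$414.20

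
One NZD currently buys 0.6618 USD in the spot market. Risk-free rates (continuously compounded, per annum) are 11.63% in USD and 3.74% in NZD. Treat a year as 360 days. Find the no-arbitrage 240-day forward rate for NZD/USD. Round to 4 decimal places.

F = S·e^((r_USD − r_NZD)T) = 0.6618 · e^((0.1163 − 0.0374) × 240/360)
= 0.6618 · e^0.052600 = 0.6618 × 1.054008
F = 0.6975 USD per NZD

0.6975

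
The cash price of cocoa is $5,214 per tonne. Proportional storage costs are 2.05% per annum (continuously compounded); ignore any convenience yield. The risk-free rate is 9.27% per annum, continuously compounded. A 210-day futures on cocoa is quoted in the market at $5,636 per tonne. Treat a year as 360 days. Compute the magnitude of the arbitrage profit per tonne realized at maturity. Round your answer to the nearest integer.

Fair futures: F* = S·e^(carry·T), with carry = (r + u) = 0.0927 + 0.0205 = 0.1132
F* = 5214 · e^(0.1132 × 210/360) = 5214 · e^0.066033 = 5214 × 1.068262 = $5569.9181
Market $5636 > fair $5569.9181: forward overpriced → cash-and-carry (buy spot, short the forward).
At maturity, profit = |F_mkt − F*| = |5636 − 5569.9181| = $66 per tonne

$66 per tonne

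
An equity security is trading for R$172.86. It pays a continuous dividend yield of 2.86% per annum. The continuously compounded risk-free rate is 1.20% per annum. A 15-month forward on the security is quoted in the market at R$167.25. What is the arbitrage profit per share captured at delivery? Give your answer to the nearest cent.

Fair forward: F* = S·e^(carry·T), with carry = (r − q) = 0.0120 − 0.0286 = -0.0166
F* = 172.86 · e^(-0.0166 × 15/12) = 172.86 · e^-0.020750 = 172.86 × 0.979464 = R$169.3101
Market R$167.25 < fair R$169.3101: forward underpriced → reverse cash-and-carry (short spot, go long the forward).
At maturity, profit = |F_mkt − F*| = |167.25 − 169.3101| = R$2.06 per share

R$2.06 per share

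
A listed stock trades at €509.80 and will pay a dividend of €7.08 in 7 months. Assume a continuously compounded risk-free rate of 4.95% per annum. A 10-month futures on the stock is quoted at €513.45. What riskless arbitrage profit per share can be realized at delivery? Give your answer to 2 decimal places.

€10.65 per share

PV(dividends) I = 7.08·e^(−0.0495·7/12) = 6.8785
Fair futures F* = (S − I)·e^(rT) = (509.80 − 6.8785)·e^0.041250 = 502.9215 × 1.042113 = 524.1010
Market €513.45 < fair 524.1010: forward underpriced → reverse cash-and-carry (short the stock, invest proceeds at r, pay the dividends, go long the forward).
Profit at T = |F_mkt − F*| = |513.45 − 524.1010| = €10.65 per share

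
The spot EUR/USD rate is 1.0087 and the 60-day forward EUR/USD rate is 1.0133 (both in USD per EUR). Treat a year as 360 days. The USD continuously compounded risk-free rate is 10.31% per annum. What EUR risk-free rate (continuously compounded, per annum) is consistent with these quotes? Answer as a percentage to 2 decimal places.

F = S·e^((r_USD − r_EUR)T) ⇒ r_EUR = r_USD − ln(F/S)/T
ln(1.0133/1.0087) = 0.004550; /(60/360) = 0.027300
r_EUR = 0.1031 − 0.027300 = 0.075800
r_EUR = 7.58%

7.58%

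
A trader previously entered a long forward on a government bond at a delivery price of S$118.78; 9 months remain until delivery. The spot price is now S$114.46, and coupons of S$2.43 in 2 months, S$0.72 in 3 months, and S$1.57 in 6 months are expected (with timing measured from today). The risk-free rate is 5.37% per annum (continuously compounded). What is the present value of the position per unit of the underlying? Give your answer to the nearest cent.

PV(remaining coupons) I = 2.43·e^(−0.0537·2/12) + 0.72·e^(−0.0537·3/12) + 1.57·e^(−0.0537·6/12) = 4.6472
Current forward F = (S − I)·e^(rT) = (114.46 − 4.6472)·e^(0.0537·9/12) = 109.8128 × 1.041097 = 114.3258
Value (long) = (F − K)·e^(−rT) = (114.3258 − 118.78) × 0.960525 = -4.2784
Value = -S$4.28

-S$4.28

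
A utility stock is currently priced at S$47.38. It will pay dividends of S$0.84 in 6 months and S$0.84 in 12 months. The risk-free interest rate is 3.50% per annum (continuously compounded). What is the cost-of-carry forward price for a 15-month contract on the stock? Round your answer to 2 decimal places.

PV(dividends) I = 0.84·e^(−0.0350·6/12) + 0.84·e^(−0.0350·12/12)
I = 0.8254 + 0.8111 = 1.6365
F = (S − I)·e^(rT) = (47.38 − 1.6365) · e^(0.0350·15/12)
= 45.7435 · e^0.043750 = 45.7435 × 1.044721 = S$47.79

S$47.79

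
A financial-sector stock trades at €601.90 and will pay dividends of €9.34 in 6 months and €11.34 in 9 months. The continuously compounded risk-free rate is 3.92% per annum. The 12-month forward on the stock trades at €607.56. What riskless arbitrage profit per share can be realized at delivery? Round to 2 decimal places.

€2.57 per share

PV(dividends) I = 9.34·e^(−0.0392·6/12) + 11.34·e^(−0.0392·9/12) = 20.1702
Fair forward F* = (S − I)·e^(rT) = (601.90 − 20.1702)·e^0.039200 = 581.7298 × 1.039978 = 604.9862
Market €607.56 > fair 604.9862: forward overpriced → cash-and-carry (borrow at r, buy the stock and collect the dividends, short the forward).
Profit at T = |F_mkt − F*| = |607.56 − 604.9862| = €2.57 per share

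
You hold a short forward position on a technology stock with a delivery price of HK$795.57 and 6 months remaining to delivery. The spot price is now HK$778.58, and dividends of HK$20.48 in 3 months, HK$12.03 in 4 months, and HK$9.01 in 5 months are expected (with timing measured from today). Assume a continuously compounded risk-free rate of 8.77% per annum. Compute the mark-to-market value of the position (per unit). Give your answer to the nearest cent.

PV(remaining dividends) I = 20.48·e^(−0.0877·3/12) + 12.03·e^(−0.0877·4/12) + 9.01·e^(−0.0877·5/12) = 40.4060
Current forward F = (S − I)·e^(rT) = (778.58 − 40.4060)·e^(0.0877·6/12) = 738.1740 × 1.044826 = 771.2634
Value (long) = (F − K)·e^(−rT) = (771.2634 − 795.57) × 0.957098 = -23.2638
Short position value = −(long value) = HK$23.26

HK$23.26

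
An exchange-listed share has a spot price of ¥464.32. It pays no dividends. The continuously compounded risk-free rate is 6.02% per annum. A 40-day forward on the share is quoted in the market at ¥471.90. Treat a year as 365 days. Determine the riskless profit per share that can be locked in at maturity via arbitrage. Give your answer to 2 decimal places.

¥4.51 per share

Fair forward: F* = S·e^(carry·T), with carry = r = 0.0602
F* = 464.32 · e^(0.0602 × 40/365) = 464.32 · e^0.006597 = 464.32 × 1.006619 = ¥467.3933
Market ¥471.90 > fair ¥467.3933: forward overpriced → cash-and-carry (buy spot, short the forward).
At maturity, profit = |F_mkt − F*| = |471.90 − 467.3933| = ¥4.51 per share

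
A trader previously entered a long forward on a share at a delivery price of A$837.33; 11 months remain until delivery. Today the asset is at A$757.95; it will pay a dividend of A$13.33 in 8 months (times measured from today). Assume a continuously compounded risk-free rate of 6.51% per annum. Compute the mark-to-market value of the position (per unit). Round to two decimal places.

-A$43.64

PV(remaining dividends) I = 13.33·e^(−0.0651·8/12) = 12.7639
Current forward F = (S − I)·e^(rT) = (757.95 − 12.7639)·e^(0.0651·11/12) = 745.1861 × 1.061492 = 791.0091
Value (long) = (F − K)·e^(−rT) = (791.0091 − 837.33) × 0.942071 = -43.6376
Value = -A$43.64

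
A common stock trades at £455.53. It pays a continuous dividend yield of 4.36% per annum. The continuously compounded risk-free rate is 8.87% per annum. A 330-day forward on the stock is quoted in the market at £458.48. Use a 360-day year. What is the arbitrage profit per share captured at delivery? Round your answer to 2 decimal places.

£16.28 per share

Fair forward: F* = S·e^(carry·T), with carry = (r − q) = 0.0887 − 0.0436 = 0.0451
F* = 455.53 · e^(0.0451 × 330/360) = 455.53 · e^0.041342 = 455.53 × 1.042208 = £474.7570
Market £458.48 < fair £474.7570: forward underpriced → reverse cash-and-carry (short spot, go long the forward).
At maturity, profit = |F_mkt − F*| = |458.48 − 474.7570| = £16.28 per share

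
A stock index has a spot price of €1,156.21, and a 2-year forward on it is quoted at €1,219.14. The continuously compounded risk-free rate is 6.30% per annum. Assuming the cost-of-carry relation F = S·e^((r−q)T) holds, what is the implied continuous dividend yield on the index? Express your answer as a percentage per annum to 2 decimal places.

From F = S·e^((r−q)T): (r − q) = ln(F/S)/T
ln(1219.14/1156.21) = ln(1.054428) = 0.052998
(r − q) = 0.052998 / (2) = 0.026499
q = r − ln(F/S)/T = 0.0630 − 0.026499 = 0.036501
q = 3.65%

3.65%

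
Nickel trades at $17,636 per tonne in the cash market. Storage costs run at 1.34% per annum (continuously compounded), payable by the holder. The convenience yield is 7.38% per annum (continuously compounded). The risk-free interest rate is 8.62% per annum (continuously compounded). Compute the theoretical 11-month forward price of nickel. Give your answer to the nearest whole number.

$18,058 per tonne

Net carry = r + u − y = 0.0862 + 0.0134 − 0.0738 = 0.0258
F = S·e^((r+u−y)T) = 17636 · e^(0.0258 × 11/12) = 17636 · e^0.023650
= 17636 × 1.023932 = $18,058 per tonne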